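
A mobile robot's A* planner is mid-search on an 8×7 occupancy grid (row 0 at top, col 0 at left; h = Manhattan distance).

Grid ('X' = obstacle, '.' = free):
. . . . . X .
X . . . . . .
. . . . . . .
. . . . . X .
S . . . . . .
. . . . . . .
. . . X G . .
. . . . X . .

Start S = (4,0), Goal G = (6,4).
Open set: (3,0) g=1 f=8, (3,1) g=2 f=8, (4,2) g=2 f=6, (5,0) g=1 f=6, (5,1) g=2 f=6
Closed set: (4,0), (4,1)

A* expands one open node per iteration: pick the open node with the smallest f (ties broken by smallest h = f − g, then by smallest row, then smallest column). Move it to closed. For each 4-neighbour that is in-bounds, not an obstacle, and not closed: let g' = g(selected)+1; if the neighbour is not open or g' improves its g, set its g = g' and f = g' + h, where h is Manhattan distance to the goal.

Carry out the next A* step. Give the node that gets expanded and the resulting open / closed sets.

step 1: expand (4,2) (f=6, h=4) → closed; open now [(3,0) g=1 f=8, (3,1) g=2 f=8, (3,2) g=3 f=8, (4,3) g=3 f=6, (5,0) g=1 f=6, (5,1) g=2 f=6, (5,2) g=3 f=6]

expanded=(4,2); open=[(3,0) g=1 f=8, (3,1) g=2 f=8, (3,2) g=3 f=8, (4,3) g=3 f=6, (5,0) g=1 f=6, (5,1) g=2 f=6, (5,2) g=3 f=6]; closed=[(4,0), (4,1), (4,2)]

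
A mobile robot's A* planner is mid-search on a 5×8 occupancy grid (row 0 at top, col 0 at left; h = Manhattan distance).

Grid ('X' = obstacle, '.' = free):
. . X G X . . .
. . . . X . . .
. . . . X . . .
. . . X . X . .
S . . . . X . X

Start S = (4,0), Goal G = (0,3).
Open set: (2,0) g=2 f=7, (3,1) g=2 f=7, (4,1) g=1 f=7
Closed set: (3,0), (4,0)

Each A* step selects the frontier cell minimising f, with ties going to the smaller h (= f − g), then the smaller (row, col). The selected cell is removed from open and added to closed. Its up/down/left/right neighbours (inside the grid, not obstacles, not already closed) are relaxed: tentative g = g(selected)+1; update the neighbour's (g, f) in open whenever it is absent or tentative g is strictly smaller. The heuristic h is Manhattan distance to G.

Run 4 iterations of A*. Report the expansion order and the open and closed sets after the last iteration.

order=[(2,0) → (1,0) → (0,0) → (0,1)]; open=[(1,1) g=4 f=7, (2,1) g=3 f=7, (3,1) g=2 f=7, (4,1) g=1 f=7]; closed=[(0,0), (0,1), (1,0), (2,0), (3,0), (4,0)]

step 1: expand (2,0) (f=7, h=5) → closed; open now [(1,0) g=3 f=7, (2,1) g=3 f=7, (3,1) g=2 f=7, (4,1) g=1 f=7]
step 2: expand (1,0) (f=7, h=4) → closed; open now [(0,0) g=4 f=7, (1,1) g=4 f=7, (2,1) g=3 f=7, (3,1) g=2 f=7, (4,1) g=1 f=7]
step 3: expand (0,0) (f=7, h=3) → closed; open now [(0,1) g=5 f=7, (1,1) g=4 f=7, (2,1) g=3 f=7, (3,1) g=2 f=7, (4,1) g=1 f=7]
step 4: expand (0,1) (f=7, h=2) → closed; open now [(1,1) g=4 f=7, (2,1) g=3 f=7, (3,1) g=2 f=7, (4,1) g=1 f=7]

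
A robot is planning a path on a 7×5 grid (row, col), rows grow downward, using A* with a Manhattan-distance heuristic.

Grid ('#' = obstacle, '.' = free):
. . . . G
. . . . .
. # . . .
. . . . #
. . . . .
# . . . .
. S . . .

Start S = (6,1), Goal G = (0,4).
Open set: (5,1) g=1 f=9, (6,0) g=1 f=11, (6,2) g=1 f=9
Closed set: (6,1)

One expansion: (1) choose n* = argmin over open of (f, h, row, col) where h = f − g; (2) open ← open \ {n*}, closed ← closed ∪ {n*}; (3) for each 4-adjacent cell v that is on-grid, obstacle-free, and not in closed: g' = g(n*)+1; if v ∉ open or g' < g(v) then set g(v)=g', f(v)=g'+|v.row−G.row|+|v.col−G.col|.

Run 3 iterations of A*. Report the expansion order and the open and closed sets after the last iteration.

order=[(5,1) → (4,1) → (3,1)]; open=[(3,0) g=4 f=11, (3,2) g=4 f=9, (4,0) g=3 f=11, (4,2) g=3 f=9, (5,2) g=2 f=9, (6,0) g=1 f=11, (6,2) g=1 f=9]; closed=[(3,1), (4,1), (5,1), (6,1)]

step 1: expand (5,1) (f=9, h=8) → closed; open now [(4,1) g=2 f=9, (5,2) g=2 f=9, (6,0) g=1 f=11, (6,2) g=1 f=9]
step 2: expand (4,1) (f=9, h=7) → closed; open now [(3,1) g=3 f=9, (4,0) g=3 f=11, (4,2) g=3 f=9, (5,2) g=2 f=9, (6,0) g=1 f=11, (6,2) g=1 f=9]
step 3: expand (3,1) (f=9, h=6) → closed; open now [(3,0) g=4 f=11, (3,2) g=4 f=9, (4,0) g=3 f=11, (4,2) g=3 f=9, (5,2) g=2 f=9, (6,0) g=1 f=11, (6,2) g=1 f=9]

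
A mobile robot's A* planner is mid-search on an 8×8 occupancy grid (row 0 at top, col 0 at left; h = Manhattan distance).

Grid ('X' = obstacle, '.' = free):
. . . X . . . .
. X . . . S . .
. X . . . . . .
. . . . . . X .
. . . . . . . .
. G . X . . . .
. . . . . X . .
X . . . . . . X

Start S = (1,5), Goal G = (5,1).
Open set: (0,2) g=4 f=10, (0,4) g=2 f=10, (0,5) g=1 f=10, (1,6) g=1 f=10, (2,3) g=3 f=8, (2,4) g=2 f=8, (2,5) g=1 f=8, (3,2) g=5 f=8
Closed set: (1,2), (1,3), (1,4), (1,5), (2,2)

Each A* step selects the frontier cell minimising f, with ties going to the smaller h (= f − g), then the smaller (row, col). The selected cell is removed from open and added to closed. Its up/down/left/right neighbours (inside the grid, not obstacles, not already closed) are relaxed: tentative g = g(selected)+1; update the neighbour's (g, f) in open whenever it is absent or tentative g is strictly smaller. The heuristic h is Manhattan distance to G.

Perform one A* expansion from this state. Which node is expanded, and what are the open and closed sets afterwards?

step 1: expand (3,2) (f=8, h=3) → closed; open now [(0,2) g=4 f=10, (0,4) g=2 f=10, (0,5) g=1 f=10, (1,6) g=1 f=10, (2,3) g=3 f=8, (2,4) g=2 f=8, (2,5) g=1 f=8, (3,1) g=6 f=8, (3,3) g=6 f=10, (4,2) g=6 f=8]

expanded=(3,2); open=[(0,2) g=4 f=10, (0,4) g=2 f=10, (0,5) g=1 f=10, (1,6) g=1 f=10, (2,3) g=3 f=8, (2,4) g=2 f=8, (2,5) g=1 f=8, (3,1) g=6 f=8, (3,3) g=6 f=10, (4,2) g=6 f=8]; closed=[(1,2), (1,3), (1,4), (1,5), (2,2), (3,2)]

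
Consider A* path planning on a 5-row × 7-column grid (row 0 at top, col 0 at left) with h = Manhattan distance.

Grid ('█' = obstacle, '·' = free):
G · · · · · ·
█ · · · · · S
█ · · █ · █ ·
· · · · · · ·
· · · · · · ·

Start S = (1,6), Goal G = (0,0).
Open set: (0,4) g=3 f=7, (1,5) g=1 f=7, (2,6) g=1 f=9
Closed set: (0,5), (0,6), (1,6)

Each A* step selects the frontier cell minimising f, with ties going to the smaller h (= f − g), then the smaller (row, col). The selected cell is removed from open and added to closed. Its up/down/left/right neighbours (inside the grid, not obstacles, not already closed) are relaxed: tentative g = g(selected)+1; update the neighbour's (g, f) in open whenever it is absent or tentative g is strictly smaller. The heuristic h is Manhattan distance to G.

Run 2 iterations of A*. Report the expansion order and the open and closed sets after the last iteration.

order=[(0,4) → (0,3)]; open=[(0,2) g=5 f=7, (1,3) g=5 f=9, (1,4) g=4 f=9, (1,5) g=1 f=7, (2,6) g=1 f=9]; closed=[(0,3), (0,4), (0,5), (0,6), (1,6)]

step 1: expand (0,4) (f=7, h=4) → closed; open now [(0,3) g=4 f=7, (1,4) g=4 f=9, (1,5) g=1 f=7, (2,6) g=1 f=9]
step 2: expand (0,3) (f=7, h=3) → closed; open now [(0,2) g=5 f=7, (1,3) g=5 f=9, (1,4) g=4 f=9, (1,5) g=1 f=7, (2,6) g=1 f=9]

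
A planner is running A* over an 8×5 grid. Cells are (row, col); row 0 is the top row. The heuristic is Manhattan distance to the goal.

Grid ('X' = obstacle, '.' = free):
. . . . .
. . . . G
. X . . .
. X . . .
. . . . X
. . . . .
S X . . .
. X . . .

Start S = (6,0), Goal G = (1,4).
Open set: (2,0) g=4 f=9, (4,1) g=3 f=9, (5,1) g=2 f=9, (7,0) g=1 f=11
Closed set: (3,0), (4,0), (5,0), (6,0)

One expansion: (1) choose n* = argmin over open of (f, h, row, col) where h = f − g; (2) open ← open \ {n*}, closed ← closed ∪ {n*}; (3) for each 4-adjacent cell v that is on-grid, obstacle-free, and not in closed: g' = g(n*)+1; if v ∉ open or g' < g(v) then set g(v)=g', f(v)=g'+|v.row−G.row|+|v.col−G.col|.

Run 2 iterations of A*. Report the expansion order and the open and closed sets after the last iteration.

order=[(2,0) → (1,0)]; open=[(0,0) g=6 f=11, (1,1) g=6 f=9, (4,1) g=3 f=9, (5,1) g=2 f=9, (7,0) g=1 f=11]; closed=[(1,0), (2,0), (3,0), (4,0), (5,0), (6,0)]

step 1: expand (2,0) (f=9, h=5) → closed; open now [(1,0) g=5 f=9, (4,1) g=3 f=9, (5,1) g=2 f=9, (7,0) g=1 f=11]
step 2: expand (1,0) (f=9, h=4) → closed; open now [(0,0) g=6 f=11, (1,1) g=6 f=9, (4,1) g=3 f=9, (5,1) g=2 f=9, (7,0) g=1 f=11]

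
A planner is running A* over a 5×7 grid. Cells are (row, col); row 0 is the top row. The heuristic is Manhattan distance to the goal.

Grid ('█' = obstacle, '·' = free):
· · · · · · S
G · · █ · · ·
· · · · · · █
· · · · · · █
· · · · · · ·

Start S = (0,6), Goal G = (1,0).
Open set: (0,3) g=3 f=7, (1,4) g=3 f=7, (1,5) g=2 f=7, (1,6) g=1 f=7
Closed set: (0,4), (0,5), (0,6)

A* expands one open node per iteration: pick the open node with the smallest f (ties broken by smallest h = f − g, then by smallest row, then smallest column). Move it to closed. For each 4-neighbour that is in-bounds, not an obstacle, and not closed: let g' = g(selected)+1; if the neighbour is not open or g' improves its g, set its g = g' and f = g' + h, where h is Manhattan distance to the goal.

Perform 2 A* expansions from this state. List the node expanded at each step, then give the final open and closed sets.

order=[(0,3) → (0,2)]; open=[(0,1) g=5 f=7, (1,2) g=5 f=7, (1,4) g=3 f=7, (1,5) g=2 f=7, (1,6) g=1 f=7]; closed=[(0,2), (0,3), (0,4), (0,5), (0,6)]

step 1: expand (0,3) (f=7, h=4) → closed; open now [(0,2) g=4 f=7, (1,4) g=3 f=7, (1,5) g=2 f=7, (1,6) g=1 f=7]
step 2: expand (0,2) (f=7, h=3) → closed; open now [(0,1) g=5 f=7, (1,2) g=5 f=7, (1,4) g=3 f=7, (1,5) g=2 f=7, (1,6) g=1 f=7]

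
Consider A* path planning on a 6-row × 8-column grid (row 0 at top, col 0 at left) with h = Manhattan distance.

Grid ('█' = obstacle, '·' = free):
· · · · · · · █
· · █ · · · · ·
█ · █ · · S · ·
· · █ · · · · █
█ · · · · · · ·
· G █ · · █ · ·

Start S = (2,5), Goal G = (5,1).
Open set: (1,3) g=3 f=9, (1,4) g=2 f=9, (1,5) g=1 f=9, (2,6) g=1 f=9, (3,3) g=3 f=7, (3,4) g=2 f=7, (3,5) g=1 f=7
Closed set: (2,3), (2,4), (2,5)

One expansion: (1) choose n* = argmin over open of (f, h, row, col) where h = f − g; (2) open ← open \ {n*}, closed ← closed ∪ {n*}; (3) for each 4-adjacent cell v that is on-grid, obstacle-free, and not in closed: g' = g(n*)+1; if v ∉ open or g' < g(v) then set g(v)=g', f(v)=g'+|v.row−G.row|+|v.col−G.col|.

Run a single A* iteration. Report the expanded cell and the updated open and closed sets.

step 1: expand (3,3) (f=7, h=4) → closed; open now [(1,3) g=3 f=9, (1,4) g=2 f=9, (1,5) g=1 f=9, (2,6) g=1 f=9, (3,4) g=2 f=7, (3,5) g=1 f=7, (4,3) g=4 f=7]

expanded=(3,3); open=[(1,3) g=3 f=9, (1,4) g=2 f=9, (1,5) g=1 f=9, (2,6) g=1 f=9, (3,4) g=2 f=7, (3,5) g=1 f=7, (4,3) g=4 f=7]; closed=[(2,3), (2,4), (2,5), (3,3)]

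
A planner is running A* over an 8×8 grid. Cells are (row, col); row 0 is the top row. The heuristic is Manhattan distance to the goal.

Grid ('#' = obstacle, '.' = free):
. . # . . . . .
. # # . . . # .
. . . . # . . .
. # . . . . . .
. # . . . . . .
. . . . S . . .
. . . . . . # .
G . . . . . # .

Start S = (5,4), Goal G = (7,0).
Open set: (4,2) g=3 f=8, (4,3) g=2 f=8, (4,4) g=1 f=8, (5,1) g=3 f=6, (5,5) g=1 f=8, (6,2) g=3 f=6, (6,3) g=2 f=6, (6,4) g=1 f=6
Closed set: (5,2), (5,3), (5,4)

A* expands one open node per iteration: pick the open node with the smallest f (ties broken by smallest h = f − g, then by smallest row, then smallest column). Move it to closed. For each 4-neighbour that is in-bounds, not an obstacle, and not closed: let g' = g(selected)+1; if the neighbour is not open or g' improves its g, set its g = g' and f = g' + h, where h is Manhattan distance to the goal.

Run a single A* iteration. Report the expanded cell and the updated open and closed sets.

expanded=(5,1); open=[(4,2) g=3 f=8, (4,3) g=2 f=8, (4,4) g=1 f=8, (5,0) g=4 f=6, (5,5) g=1 f=8, (6,1) g=4 f=6, (6,2) g=3 f=6, (6,3) g=2 f=6, (6,4) g=1 f=6]; closed=[(5,1), (5,2), (5,3), (5,4)]

step 1: expand (5,1) (f=6, h=3) → closed; open now [(4,2) g=3 f=8, (4,3) g=2 f=8, (4,4) g=1 f=8, (5,0) g=4 f=6, (5,5) g=1 f=8, (6,1) g=4 f=6, (6,2) g=3 f=6, (6,3) g=2 f=6, (6,4) g=1 f=6]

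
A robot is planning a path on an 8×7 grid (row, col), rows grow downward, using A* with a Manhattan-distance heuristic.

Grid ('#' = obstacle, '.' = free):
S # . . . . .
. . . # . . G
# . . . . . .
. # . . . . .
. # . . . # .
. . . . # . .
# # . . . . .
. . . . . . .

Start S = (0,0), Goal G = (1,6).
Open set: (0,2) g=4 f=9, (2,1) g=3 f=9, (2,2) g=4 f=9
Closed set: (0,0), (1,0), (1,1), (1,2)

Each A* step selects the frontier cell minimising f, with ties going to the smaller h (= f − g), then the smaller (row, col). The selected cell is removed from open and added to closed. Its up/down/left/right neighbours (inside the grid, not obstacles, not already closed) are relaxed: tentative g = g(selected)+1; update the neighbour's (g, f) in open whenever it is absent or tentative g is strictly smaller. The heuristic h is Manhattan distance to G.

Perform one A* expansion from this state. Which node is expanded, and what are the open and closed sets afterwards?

expanded=(0,2); open=[(0,3) g=5 f=9, (2,1) g=3 f=9, (2,2) g=4 f=9]; closed=[(0,0), (0,2), (1,0), (1,1), (1,2)]

step 1: expand (0,2) (f=9, h=5) → closed; open now [(0,3) g=5 f=9, (2,1) g=3 f=9, (2,2) g=4 f=9]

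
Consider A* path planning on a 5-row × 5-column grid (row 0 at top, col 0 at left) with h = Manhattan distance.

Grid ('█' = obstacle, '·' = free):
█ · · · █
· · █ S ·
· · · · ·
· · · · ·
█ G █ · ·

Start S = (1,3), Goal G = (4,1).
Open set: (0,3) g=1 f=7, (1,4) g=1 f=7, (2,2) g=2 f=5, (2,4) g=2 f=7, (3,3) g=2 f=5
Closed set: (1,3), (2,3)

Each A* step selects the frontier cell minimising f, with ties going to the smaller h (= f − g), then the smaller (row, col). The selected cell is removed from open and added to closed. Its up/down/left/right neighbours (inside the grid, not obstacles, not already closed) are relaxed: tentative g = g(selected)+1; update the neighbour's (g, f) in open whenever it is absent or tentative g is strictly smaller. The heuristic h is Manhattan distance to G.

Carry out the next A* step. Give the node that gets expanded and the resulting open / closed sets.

step 1: expand (2,2) (f=5, h=3) → closed; open now [(0,3) g=1 f=7, (1,4) g=1 f=7, (2,1) g=3 f=5, (2,4) g=2 f=7, (3,2) g=3 f=5, (3,3) g=2 f=5]

expanded=(2,2); open=[(0,3) g=1 f=7, (1,4) g=1 f=7, (2,1) g=3 f=5, (2,4) g=2 f=7, (3,2) g=3 f=5, (3,3) g=2 f=5]; closed=[(1,3), (2,2), (2,3)]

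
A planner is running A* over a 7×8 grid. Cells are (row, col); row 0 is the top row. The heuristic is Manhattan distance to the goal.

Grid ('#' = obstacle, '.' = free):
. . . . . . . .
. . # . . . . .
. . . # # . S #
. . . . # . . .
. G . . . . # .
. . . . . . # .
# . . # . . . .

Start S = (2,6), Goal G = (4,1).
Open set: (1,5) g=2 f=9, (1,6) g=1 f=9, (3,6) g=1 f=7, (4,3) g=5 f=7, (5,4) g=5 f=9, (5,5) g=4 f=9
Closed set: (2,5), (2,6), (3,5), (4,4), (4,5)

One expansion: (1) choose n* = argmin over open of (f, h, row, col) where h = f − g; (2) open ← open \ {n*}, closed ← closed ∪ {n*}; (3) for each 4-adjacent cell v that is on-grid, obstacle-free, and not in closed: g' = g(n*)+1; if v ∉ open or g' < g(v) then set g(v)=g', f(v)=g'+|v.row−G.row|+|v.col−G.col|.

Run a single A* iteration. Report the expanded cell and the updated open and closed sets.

step 1: expand (4,3) (f=7, h=2) → closed; open now [(1,5) g=2 f=9, (1,6) g=1 f=9, (3,3) g=6 f=9, (3,6) g=1 f=7, (4,2) g=6 f=7, (5,3) g=6 f=9, (5,4) g=5 f=9, (5,5) g=4 f=9]

expanded=(4,3); open=[(1,5) g=2 f=9, (1,6) g=1 f=9, (3,3) g=6 f=9, (3,6) g=1 f=7, (4,2) g=6 f=7, (5,3) g=6 f=9, (5,4) g=5 f=9, (5,5) g=4 f=9]; closed=[(2,5), (2,6), (3,5), (4,3), (4,4), (4,5)]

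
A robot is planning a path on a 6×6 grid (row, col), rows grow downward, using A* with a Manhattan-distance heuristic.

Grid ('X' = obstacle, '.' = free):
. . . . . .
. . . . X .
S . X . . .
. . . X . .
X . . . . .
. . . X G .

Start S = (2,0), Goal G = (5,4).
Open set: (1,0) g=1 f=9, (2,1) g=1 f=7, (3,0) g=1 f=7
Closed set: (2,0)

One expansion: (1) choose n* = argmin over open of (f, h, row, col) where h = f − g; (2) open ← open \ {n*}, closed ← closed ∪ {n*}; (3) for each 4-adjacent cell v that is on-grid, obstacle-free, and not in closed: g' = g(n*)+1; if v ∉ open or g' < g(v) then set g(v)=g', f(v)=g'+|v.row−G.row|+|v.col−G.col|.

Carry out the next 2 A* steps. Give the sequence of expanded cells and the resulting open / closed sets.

step 1: expand (2,1) (f=7, h=6) → closed; open now [(1,0) g=1 f=9, (1,1) g=2 f=9, (3,0) g=1 f=7, (3,1) g=2 f=7]
step 2: expand (3,1) (f=7, h=5) → closed; open now [(1,0) g=1 f=9, (1,1) g=2 f=9, (3,0) g=1 f=7, (3,2) g=3 f=7, (4,1) g=3 f=7]

order=[(2,1) → (3,1)]; open=[(1,0) g=1 f=9, (1,1) g=2 f=9, (3,0) g=1 f=7, (3,2) g=3 f=7, (4,1) g=3 f=7]; closed=[(2,0), (2,1), (3,1)]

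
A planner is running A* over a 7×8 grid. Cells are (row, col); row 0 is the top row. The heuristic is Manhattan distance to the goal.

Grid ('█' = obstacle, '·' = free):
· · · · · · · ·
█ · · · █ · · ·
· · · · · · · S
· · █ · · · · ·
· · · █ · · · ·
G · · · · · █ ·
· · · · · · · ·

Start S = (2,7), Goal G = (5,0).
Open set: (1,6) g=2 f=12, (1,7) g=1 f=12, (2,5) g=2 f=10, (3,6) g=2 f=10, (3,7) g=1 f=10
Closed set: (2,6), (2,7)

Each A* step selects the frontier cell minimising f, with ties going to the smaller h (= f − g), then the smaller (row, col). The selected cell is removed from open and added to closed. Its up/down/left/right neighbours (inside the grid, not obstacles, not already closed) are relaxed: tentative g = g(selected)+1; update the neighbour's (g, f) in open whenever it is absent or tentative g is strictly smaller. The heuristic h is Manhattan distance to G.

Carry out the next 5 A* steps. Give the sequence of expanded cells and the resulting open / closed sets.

step 1: expand (2,5) (f=10, h=8) → closed; open now [(1,5) g=3 f=12, (1,6) g=2 f=12, (1,7) g=1 f=12, (2,4) g=3 f=10, (3,5) g=3 f=10, (3,6) g=2 f=10, (3,7) g=1 f=10]
step 2: expand (2,4) (f=10, h=7) → closed; open now [(1,5) g=3 f=12, (1,6) g=2 f=12, (1,7) g=1 f=12, (2,3) g=4 f=10, (3,4) g=4 f=10, (3,5) g=3 f=10, (3,6) g=2 f=10, (3,7) g=1 f=10]
step 3: expand (2,3) (f=10, h=6) → closed; open now [(1,3) g=5 f=12, (1,5) g=3 f=12, (1,6) g=2 f=12, (1,7) g=1 f=12, (2,2) g=5 f=10, (3,3) g=5 f=10, (3,4) g=4 f=10, (3,5) g=3 f=10, (3,6) g=2 f=10, (3,7) g=1 f=10]
step 4: expand (2,2) (f=10, h=5) → closed; open now [(1,2) g=6 f=12, (1,3) g=5 f=12, (1,5) g=3 f=12, (1,6) g=2 f=12, (1,7) g=1 f=12, (2,1) g=6 f=10, (3,3) g=5 f=10, (3,4) g=4 f=10, (3,5) g=3 f=10, (3,6) g=2 f=10, (3,7) g=1 f=10]
step 5: expand (2,1) (f=10, h=4) → closed; open now [(1,1) g=7 f=12, (1,2) g=6 f=12, (1,3) g=5 f=12, (1,5) g=3 f=12, (1,6) g=2 f=12, (1,7) g=1 f=12, (2,0) g=7 f=10, (3,1) g=7 f=10, (3,3) g=5 f=10, (3,4) g=4 f=10, (3,5) g=3 f=10, (3,6) g=2 f=10, (3,7) g=1 f=10]

order=[(2,5) → (2,4) → (2,3) → (2,2) → (2,1)]; open=[(1,1) g=7 f=12, (1,2) g=6 f=12, (1,3) g=5 f=12, (1,5) g=3 f=12, (1,6) g=2 f=12, (1,7) g=1 f=12, (2,0) g=7 f=10, (3,1) g=7 f=10, (3,3) g=5 f=10, (3,4) g=4 f=10, (3,5) g=3 f=10, (3,6) g=2 f=10, (3,7) g=1 f=10]; closed=[(2,1), (2,2), (2,3), (2,4), (2,5), (2,6), (2,7)]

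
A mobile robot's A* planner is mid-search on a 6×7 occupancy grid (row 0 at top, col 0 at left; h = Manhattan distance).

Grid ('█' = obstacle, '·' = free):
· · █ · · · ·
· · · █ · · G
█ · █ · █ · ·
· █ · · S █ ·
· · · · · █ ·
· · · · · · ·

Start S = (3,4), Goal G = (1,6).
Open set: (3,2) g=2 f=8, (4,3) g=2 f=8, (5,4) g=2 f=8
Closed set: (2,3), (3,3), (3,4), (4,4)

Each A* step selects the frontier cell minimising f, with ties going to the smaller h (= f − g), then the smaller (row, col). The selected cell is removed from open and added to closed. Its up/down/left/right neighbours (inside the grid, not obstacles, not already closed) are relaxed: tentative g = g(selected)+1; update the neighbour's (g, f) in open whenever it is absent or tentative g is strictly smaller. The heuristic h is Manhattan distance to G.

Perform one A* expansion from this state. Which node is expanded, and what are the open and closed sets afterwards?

step 1: expand (3,2) (f=8, h=6) → closed; open now [(4,2) g=3 f=10, (4,3) g=2 f=8, (5,4) g=2 f=8]

expanded=(3,2); open=[(4,2) g=3 f=10, (4,3) g=2 f=8, (5,4) g=2 f=8]; closed=[(2,3), (3,2), (3,3), (3,4), (4,4)]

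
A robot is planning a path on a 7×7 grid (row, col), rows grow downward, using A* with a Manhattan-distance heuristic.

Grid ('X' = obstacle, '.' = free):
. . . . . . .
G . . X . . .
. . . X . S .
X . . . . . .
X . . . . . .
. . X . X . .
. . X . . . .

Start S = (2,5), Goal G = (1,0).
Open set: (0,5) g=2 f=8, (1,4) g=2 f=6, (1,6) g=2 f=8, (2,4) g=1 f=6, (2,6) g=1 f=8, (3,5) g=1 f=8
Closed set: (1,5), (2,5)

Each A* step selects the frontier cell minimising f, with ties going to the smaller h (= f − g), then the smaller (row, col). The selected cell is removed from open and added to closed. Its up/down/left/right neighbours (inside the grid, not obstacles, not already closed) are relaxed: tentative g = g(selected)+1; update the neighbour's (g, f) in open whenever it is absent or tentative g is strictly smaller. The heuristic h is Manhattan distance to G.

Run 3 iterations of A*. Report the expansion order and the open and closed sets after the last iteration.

step 1: expand (1,4) (f=6, h=4) → closed; open now [(0,4) g=3 f=8, (0,5) g=2 f=8, (1,6) g=2 f=8, (2,4) g=1 f=6, (2,6) g=1 f=8, (3,5) g=1 f=8]
step 2: expand (2,4) (f=6, h=5) → closed; open now [(0,4) g=3 f=8, (0,5) g=2 f=8, (1,6) g=2 f=8, (2,6) g=1 f=8, (3,4) g=2 f=8, (3,5) g=1 f=8]
step 3: expand (0,4) (f=8, h=5) → closed; open now [(0,3) g=4 f=8, (0,5) g=2 f=8, (1,6) g=2 f=8, (2,6) g=1 f=8, (3,4) g=2 f=8, (3,5) g=1 f=8]

order=[(1,4) → (2,4) → (0,4)]; open=[(0,3) g=4 f=8, (0,5) g=2 f=8, (1,6) g=2 f=8, (2,6) g=1 f=8, (3,4) g=2 f=8, (3,5) g=1 f=8]; closed=[(0,4), (1,4), (1,5), (2,4), (2,5)]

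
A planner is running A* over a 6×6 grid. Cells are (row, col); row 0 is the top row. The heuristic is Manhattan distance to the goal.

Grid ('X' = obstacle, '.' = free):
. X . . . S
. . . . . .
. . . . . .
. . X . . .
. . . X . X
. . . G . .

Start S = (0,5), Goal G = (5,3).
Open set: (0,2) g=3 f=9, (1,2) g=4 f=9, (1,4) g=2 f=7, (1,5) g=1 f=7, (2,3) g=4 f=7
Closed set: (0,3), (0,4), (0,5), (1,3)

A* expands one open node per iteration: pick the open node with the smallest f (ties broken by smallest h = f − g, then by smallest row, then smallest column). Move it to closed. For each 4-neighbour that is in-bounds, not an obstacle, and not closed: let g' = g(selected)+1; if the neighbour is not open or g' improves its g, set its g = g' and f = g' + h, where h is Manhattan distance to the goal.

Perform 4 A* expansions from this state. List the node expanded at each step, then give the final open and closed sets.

order=[(2,3) → (3,3) → (1,4) → (2,4)]; open=[(0,2) g=3 f=9, (1,2) g=4 f=9, (1,5) g=1 f=7, (2,2) g=5 f=9, (2,5) g=4 f=9, (3,4) g=4 f=7]; closed=[(0,3), (0,4), (0,5), (1,3), (1,4), (2,3), (2,4), (3,3)]

step 1: expand (2,3) (f=7, h=3) → closed; open now [(0,2) g=3 f=9, (1,2) g=4 f=9, (1,4) g=2 f=7, (1,5) g=1 f=7, (2,2) g=5 f=9, (2,4) g=5 f=9, (3,3) g=5 f=7]
step 2: expand (3,3) (f=7, h=2) → closed; open now [(0,2) g=3 f=9, (1,2) g=4 f=9, (1,4) g=2 f=7, (1,5) g=1 f=7, (2,2) g=5 f=9, (2,4) g=5 f=9, (3,4) g=6 f=9]
step 3: expand (1,4) (f=7, h=5) → closed; open now [(0,2) g=3 f=9, (1,2) g=4 f=9, (1,5) g=1 f=7, (2,2) g=5 f=9, (2,4) g=3 f=7, (3,4) g=6 f=9]
step 4: expand (2,4) (f=7, h=4) → closed; open now [(0,2) g=3 f=9, (1,2) g=4 f=9, (1,5) g=1 f=7, (2,2) g=5 f=9, (2,5) g=4 f=9, (3,4) g=4 f=7]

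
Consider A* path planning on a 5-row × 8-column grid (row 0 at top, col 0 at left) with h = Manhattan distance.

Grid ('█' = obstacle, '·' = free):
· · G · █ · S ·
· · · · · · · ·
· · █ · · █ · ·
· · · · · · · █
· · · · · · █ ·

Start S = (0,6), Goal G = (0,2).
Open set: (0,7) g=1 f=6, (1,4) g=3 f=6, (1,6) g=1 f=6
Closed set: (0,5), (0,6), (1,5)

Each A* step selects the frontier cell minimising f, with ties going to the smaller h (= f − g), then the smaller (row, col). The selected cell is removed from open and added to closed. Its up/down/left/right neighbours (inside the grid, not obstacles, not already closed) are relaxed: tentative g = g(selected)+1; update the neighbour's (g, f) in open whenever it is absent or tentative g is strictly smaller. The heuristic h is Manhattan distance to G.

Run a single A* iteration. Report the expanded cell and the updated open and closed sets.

expanded=(1,4); open=[(0,7) g=1 f=6, (1,3) g=4 f=6, (1,6) g=1 f=6, (2,4) g=4 f=8]; closed=[(0,5), (0,6), (1,4), (1,5)]

step 1: expand (1,4) (f=6, h=3) → closed; open now [(0,7) g=1 f=6, (1,3) g=4 f=6, (1,6) g=1 f=6, (2,4) g=4 f=8]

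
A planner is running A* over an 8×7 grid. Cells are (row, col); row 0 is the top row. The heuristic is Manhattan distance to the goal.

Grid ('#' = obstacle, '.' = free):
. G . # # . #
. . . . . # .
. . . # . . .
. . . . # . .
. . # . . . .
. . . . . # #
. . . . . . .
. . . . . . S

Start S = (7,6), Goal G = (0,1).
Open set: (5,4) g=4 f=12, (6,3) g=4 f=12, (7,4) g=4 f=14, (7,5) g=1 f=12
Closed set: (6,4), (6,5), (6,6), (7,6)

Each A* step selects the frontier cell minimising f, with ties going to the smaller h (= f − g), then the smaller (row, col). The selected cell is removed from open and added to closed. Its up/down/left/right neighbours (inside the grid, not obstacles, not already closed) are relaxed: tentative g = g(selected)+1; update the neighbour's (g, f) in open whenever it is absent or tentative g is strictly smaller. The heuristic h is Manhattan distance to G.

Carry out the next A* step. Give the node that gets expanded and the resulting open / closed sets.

expanded=(5,4); open=[(4,4) g=5 f=12, (5,3) g=5 f=12, (6,3) g=4 f=12, (7,4) g=4 f=14, (7,5) g=1 f=12]; closed=[(5,4), (6,4), (6,5), (6,6), (7,6)]

step 1: expand (5,4) (f=12, h=8) → closed; open now [(4,4) g=5 f=12, (5,3) g=5 f=12, (6,3) g=4 f=12, (7,4) g=4 f=14, (7,5) g=1 f=12]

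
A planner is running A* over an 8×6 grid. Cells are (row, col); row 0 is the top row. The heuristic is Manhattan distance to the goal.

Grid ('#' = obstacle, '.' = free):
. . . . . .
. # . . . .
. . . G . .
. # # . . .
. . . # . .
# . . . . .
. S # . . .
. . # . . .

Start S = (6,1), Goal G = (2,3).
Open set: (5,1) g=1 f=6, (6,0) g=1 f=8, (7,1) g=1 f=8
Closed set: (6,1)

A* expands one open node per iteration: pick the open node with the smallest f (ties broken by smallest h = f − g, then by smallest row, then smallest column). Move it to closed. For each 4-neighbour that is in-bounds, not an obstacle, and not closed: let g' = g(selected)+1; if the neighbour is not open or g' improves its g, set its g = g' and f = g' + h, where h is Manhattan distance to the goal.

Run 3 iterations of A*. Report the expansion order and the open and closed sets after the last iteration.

order=[(5,1) → (4,1) → (4,2)]; open=[(4,0) g=3 f=8, (5,2) g=2 f=6, (6,0) g=1 f=8, (7,1) g=1 f=8]; closed=[(4,1), (4,2), (5,1), (6,1)]

step 1: expand (5,1) (f=6, h=5) → closed; open now [(4,1) g=2 f=6, (5,2) g=2 f=6, (6,0) g=1 f=8, (7,1) g=1 f=8]
step 2: expand (4,1) (f=6, h=4) → closed; open now [(4,0) g=3 f=8, (4,2) g=3 f=6, (5,2) g=2 f=6, (6,0) g=1 f=8, (7,1) g=1 f=8]
step 3: expand (4,2) (f=6, h=3) → closed; open now [(4,0) g=3 f=8, (5,2) g=2 f=6, (6,0) g=1 f=8, (7,1) g=1 f=8]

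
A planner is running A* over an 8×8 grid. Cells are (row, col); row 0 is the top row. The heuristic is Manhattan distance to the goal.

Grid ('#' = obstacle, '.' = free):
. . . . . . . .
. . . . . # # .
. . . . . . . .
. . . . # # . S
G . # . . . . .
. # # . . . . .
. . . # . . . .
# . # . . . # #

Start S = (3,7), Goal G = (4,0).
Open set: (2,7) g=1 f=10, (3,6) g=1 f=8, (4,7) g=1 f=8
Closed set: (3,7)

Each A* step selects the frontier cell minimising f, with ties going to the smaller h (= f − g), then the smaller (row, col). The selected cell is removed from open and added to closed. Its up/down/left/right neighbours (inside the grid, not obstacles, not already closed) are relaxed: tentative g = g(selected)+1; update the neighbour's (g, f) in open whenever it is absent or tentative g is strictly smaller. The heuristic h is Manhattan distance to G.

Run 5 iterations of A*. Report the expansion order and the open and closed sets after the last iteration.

step 1: expand (3,6) (f=8, h=7) → closed; open now [(2,6) g=2 f=10, (2,7) g=1 f=10, (4,6) g=2 f=8, (4,7) g=1 f=8]
step 2: expand (4,6) (f=8, h=6) → closed; open now [(2,6) g=2 f=10, (2,7) g=1 f=10, (4,5) g=3 f=8, (4,7) g=1 f=8, (5,6) g=3 f=10]
step 3: expand (4,5) (f=8, h=5) → closed; open now [(2,6) g=2 f=10, (2,7) g=1 f=10, (4,4) g=4 f=8, (4,7) g=1 f=8, (5,5) g=4 f=10, (5,6) g=3 f=10]
step 4: expand (4,4) (f=8, h=4) → closed; open now [(2,6) g=2 f=10, (2,7) g=1 f=10, (4,3) g=5 f=8, (4,7) g=1 f=8, (5,4) g=5 f=10, (5,5) g=4 f=10, (5,6) g=3 f=10]
step 5: expand (4,3) (f=8, h=3) → closed; open now [(2,6) g=2 f=10, (2,7) g=1 f=10, (3,3) g=6 f=10, (4,7) g=1 f=8, (5,3) g=6 f=10, (5,4) g=5 f=10, (5,5) g=4 f=10, (5,6) g=3 f=10]

order=[(3,6) → (4,6) → (4,5) → (4,4) → (4,3)]; open=[(2,6) g=2 f=10, (2,7) g=1 f=10, (3,3) g=6 f=10, (4,7) g=1 f=8, (5,3) g=6 f=10, (5,4) g=5 f=10, (5,5) g=4 f=10, (5,6) g=3 f=10]; closed=[(3,6), (3,7), (4,3), (4,4), (4,5), (4,6)]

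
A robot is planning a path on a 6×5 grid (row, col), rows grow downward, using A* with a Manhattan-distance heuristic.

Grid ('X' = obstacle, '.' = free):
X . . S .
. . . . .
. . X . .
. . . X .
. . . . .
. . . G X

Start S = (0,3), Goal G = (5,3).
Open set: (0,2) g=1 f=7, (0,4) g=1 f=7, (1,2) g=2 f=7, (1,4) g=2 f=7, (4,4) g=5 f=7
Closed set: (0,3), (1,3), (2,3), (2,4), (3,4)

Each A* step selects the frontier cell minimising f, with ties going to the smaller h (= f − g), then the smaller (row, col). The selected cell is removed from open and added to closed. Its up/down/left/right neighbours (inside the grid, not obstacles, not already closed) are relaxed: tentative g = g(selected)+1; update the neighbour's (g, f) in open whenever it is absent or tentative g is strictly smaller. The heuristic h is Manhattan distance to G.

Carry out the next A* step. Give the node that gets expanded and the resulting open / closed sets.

step 1: expand (4,4) (f=7, h=2) → closed; open now [(0,2) g=1 f=7, (0,4) g=1 f=7, (1,2) g=2 f=7, (1,4) g=2 f=7, (4,3) g=6 f=7]

expanded=(4,4); open=[(0,2) g=1 f=7, (0,4) g=1 f=7, (1,2) g=2 f=7, (1,4) g=2 f=7, (4,3) g=6 f=7]; closed=[(0,3), (1,3), (2,3), (2,4), (3,4), (4,4)]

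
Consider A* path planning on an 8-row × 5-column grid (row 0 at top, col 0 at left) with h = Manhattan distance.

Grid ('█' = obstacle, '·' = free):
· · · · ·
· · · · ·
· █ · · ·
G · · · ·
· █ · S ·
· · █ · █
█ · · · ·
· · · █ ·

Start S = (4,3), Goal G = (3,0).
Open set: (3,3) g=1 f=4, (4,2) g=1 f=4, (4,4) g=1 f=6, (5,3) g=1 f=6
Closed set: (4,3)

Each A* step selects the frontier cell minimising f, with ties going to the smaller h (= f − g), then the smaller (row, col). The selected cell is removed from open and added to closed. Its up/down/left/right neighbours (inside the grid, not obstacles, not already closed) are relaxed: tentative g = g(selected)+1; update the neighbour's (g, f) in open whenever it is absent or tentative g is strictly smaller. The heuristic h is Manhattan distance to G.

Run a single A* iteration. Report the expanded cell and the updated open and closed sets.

step 1: expand (3,3) (f=4, h=3) → closed; open now [(2,3) g=2 f=6, (3,2) g=2 f=4, (3,4) g=2 f=6, (4,2) g=1 f=4, (4,4) g=1 f=6, (5,3) g=1 f=6]

expanded=(3,3); open=[(2,3) g=2 f=6, (3,2) g=2 f=4, (3,4) g=2 f=6, (4,2) g=1 f=4, (4,4) g=1 f=6, (5,3) g=1 f=6]; closed=[(3,3), (4,3)]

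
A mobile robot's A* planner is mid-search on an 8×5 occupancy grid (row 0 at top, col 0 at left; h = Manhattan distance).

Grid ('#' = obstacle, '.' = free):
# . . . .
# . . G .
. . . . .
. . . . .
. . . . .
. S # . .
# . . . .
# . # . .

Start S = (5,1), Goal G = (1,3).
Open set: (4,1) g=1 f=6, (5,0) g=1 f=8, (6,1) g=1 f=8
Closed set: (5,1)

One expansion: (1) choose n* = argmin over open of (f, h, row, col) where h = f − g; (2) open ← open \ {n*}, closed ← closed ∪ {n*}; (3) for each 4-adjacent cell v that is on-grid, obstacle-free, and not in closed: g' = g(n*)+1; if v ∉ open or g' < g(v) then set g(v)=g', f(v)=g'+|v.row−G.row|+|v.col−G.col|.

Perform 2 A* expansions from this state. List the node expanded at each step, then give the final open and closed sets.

step 1: expand (4,1) (f=6, h=5) → closed; open now [(3,1) g=2 f=6, (4,0) g=2 f=8, (4,2) g=2 f=6, (5,0) g=1 f=8, (6,1) g=1 f=8]
step 2: expand (3,1) (f=6, h=4) → closed; open now [(2,1) g=3 f=6, (3,0) g=3 f=8, (3,2) g=3 f=6, (4,0) g=2 f=8, (4,2) g=2 f=6, (5,0) g=1 f=8, (6,1) g=1 f=8]

order=[(4,1) → (3,1)]; open=[(2,1) g=3 f=6, (3,0) g=3 f=8, (3,2) g=3 f=6, (4,0) g=2 f=8, (4,2) g=2 f=6, (5,0) g=1 f=8, (6,1) g=1 f=8]; closed=[(3,1), (4,1), (5,1)]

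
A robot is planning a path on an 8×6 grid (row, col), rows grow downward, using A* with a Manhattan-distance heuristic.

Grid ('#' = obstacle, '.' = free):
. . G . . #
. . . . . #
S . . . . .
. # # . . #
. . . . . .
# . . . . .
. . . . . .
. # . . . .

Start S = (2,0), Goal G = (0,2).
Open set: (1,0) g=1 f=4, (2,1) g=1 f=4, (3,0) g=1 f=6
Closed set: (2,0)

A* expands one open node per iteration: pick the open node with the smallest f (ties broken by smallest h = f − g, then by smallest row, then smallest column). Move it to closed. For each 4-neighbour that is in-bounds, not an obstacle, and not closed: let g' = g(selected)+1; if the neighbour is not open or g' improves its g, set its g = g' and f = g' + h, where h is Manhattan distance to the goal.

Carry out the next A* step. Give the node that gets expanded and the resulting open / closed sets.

expanded=(1,0); open=[(0,0) g=2 f=4, (1,1) g=2 f=4, (2,1) g=1 f=4, (3,0) g=1 f=6]; closed=[(1,0), (2,0)]

step 1: expand (1,0) (f=4, h=3) → closed; open now [(0,0) g=2 f=4, (1,1) g=2 f=4, (2,1) g=1 f=4, (3,0) g=1 f=6]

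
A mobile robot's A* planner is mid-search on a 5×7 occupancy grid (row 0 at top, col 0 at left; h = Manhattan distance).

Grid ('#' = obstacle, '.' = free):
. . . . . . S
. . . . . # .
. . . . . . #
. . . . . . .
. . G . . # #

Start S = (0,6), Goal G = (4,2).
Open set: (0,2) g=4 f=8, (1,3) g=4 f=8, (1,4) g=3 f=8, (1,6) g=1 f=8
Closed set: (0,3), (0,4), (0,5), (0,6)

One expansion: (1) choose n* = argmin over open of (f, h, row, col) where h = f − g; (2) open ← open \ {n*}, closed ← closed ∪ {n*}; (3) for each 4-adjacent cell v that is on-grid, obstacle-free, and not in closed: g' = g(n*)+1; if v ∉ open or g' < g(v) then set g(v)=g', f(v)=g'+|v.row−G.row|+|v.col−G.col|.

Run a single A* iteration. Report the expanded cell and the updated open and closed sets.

expanded=(0,2); open=[(0,1) g=5 f=10, (1,2) g=5 f=8, (1,3) g=4 f=8, (1,4) g=3 f=8, (1,6) g=1 f=8]; closed=[(0,2), (0,3), (0,4), (0,5), (0,6)]

step 1: expand (0,2) (f=8, h=4) → closed; open now [(0,1) g=5 f=10, (1,2) g=5 f=8, (1,3) g=4 f=8, (1,4) g=3 f=8, (1,6) g=1 f=8]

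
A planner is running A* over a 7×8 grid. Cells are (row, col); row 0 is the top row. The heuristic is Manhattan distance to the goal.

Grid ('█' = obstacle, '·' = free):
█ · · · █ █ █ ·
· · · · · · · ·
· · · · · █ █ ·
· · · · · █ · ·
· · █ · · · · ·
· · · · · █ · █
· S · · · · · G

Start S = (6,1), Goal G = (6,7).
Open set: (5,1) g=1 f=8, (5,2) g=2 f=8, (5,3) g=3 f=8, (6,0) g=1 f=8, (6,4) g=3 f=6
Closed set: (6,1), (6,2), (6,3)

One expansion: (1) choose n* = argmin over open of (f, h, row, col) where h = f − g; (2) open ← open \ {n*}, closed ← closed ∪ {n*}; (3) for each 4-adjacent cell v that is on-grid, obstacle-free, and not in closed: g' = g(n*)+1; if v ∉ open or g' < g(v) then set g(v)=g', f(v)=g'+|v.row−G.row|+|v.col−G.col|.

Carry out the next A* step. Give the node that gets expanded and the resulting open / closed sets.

expanded=(6,4); open=[(5,1) g=1 f=8, (5,2) g=2 f=8, (5,3) g=3 f=8, (5,4) g=4 f=8, (6,0) g=1 f=8, (6,5) g=4 f=6]; closed=[(6,1), (6,2), (6,3), (6,4)]

step 1: expand (6,4) (f=6, h=3) → closed; open now [(5,1) g=1 f=8, (5,2) g=2 f=8, (5,3) g=3 f=8, (5,4) g=4 f=8, (6,0) g=1 f=8, (6,5) g=4 f=6]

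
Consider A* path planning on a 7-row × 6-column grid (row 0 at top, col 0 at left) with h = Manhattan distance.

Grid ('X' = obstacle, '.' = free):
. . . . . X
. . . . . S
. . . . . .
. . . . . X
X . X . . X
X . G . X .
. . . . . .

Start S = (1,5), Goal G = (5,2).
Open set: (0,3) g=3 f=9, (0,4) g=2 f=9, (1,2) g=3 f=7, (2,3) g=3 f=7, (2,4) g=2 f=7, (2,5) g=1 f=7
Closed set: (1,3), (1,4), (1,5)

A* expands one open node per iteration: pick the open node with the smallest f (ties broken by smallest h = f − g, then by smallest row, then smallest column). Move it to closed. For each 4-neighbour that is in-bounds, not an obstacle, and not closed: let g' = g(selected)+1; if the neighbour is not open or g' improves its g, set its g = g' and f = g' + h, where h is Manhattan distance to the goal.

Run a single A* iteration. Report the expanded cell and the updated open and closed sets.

step 1: expand (1,2) (f=7, h=4) → closed; open now [(0,2) g=4 f=9, (0,3) g=3 f=9, (0,4) g=2 f=9, (1,1) g=4 f=9, (2,2) g=4 f=7, (2,3) g=3 f=7, (2,4) g=2 f=7, (2,5) g=1 f=7]

expanded=(1,2); open=[(0,2) g=4 f=9, (0,3) g=3 f=9, (0,4) g=2 f=9, (1,1) g=4 f=9, (2,2) g=4 f=7, (2,3) g=3 f=7, (2,4) g=2 f=7, (2,5) g=1 f=7]; closed=[(1,2), (1,3), (1,4), (1,5)]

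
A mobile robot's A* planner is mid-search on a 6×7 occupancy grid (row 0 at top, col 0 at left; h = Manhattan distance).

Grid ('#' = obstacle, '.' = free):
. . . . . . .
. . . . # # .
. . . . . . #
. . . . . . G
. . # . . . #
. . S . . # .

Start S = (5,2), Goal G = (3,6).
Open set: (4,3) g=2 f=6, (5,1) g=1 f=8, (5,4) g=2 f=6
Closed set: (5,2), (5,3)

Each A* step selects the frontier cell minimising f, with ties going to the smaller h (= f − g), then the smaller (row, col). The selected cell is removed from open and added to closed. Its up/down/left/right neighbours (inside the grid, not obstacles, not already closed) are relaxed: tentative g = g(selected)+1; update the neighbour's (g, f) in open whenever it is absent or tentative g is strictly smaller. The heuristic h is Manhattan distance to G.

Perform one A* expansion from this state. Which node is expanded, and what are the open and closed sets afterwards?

step 1: expand (4,3) (f=6, h=4) → closed; open now [(3,3) g=3 f=6, (4,4) g=3 f=6, (5,1) g=1 f=8, (5,4) g=2 f=6]

expanded=(4,3); open=[(3,3) g=3 f=6, (4,4) g=3 f=6, (5,1) g=1 f=8, (5,4) g=2 f=6]; closed=[(4,3), (5,2), (5,3)]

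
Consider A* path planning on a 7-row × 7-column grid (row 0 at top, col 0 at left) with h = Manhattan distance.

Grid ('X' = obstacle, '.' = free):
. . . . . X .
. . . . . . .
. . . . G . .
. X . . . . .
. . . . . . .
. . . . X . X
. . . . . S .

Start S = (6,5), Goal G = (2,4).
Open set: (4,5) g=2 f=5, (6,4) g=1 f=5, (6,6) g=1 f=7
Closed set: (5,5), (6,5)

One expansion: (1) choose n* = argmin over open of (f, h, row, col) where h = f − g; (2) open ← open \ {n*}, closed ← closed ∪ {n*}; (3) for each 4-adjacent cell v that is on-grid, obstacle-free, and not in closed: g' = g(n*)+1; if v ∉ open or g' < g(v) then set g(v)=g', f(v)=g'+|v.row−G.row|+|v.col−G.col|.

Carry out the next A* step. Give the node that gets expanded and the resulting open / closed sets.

step 1: expand (4,5) (f=5, h=3) → closed; open now [(3,5) g=3 f=5, (4,4) g=3 f=5, (4,6) g=3 f=7, (6,4) g=1 f=5, (6,6) g=1 f=7]

expanded=(4,5); open=[(3,5) g=3 f=5, (4,4) g=3 f=5, (4,6) g=3 f=7, (6,4) g=1 f=5, (6,6) g=1 f=7]; closed=[(4,5), (5,5), (6,5)]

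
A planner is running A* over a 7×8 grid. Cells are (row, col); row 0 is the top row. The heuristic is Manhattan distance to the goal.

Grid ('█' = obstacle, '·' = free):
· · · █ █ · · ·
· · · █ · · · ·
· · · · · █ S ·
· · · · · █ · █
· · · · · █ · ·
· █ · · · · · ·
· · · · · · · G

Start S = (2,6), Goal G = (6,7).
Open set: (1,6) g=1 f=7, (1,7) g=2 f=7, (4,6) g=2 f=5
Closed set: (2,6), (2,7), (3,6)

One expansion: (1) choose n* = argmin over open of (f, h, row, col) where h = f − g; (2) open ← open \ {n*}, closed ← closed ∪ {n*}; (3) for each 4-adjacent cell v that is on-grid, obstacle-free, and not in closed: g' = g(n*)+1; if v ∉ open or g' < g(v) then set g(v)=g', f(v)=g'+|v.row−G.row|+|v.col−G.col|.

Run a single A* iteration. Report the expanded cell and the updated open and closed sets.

expanded=(4,6); open=[(1,6) g=1 f=7, (1,7) g=2 f=7, (4,7) g=3 f=5, (5,6) g=3 f=5]; closed=[(2,6), (2,7), (3,6), (4,6)]

step 1: expand (4,6) (f=5, h=3) → closed; open now [(1,6) g=1 f=7, (1,7) g=2 f=7, (4,7) g=3 f=5, (5,6) g=3 f=5]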